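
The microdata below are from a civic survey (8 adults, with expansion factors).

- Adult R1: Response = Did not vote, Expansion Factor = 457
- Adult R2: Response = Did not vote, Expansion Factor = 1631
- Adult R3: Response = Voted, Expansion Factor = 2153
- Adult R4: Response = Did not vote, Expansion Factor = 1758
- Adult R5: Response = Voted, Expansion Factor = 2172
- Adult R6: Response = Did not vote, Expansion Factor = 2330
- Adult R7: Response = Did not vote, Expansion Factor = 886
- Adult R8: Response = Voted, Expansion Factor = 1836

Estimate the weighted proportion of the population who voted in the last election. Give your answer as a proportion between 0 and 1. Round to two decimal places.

0.47

Sum of weights for 'Voted' = 2153 + 2172 + 1836 = 6161
Total weight = 457 + 1631 + 2153 + 1758 + 2172 + 2330 + 886 + 1836 = 13223
Weighted proportion = 6161 / 13223 = 0.46593058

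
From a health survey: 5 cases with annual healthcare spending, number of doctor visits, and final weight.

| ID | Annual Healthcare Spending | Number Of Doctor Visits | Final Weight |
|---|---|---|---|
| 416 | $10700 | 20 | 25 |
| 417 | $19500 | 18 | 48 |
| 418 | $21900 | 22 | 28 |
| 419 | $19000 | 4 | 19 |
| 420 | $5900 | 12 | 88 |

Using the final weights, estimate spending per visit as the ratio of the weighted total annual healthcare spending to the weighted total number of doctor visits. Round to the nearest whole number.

Σ wᵢ·y = 10700×25 + 19500×48 + 21900×28 + 19000×19 + 5900×88
  = 267500 + 936000 + 613200 + 361000 + 519200 = 2696900
Σ wᵢ·x = 20×25 + 18×48 + 22×28 + 4×19 + 12×88
  = 500 + 864 + 616 + 76 + 1056 = 3112
Ratio = 2696900 / 3112 = 866.61311

867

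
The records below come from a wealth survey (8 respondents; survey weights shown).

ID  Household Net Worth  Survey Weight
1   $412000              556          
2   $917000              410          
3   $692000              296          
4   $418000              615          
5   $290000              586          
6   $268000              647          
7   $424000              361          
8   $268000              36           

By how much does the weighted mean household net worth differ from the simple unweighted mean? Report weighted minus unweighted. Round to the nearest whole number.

Unweighted sum = 412000 + 917000 + 692000 + 418000 + 290000 + 268000 + 424000 + 268000 = 3689000
Unweighted mean = 3689000 / 8 = 461125
Weighted sum = 412000×556 + 917000×410 + 692000×296 + 418000×615 + 290000×586 + 268000×647 + 424000×361 + 268000×36
  = 1572992000
Sum of weights = 556 + 410 + 296 + 615 + 586 + 647 + 361 + 36 = 3507
Weighted mean = 1572992000 / 3507 = 448529.23
Difference (weighted minus unweighted) = -12595.773

-12596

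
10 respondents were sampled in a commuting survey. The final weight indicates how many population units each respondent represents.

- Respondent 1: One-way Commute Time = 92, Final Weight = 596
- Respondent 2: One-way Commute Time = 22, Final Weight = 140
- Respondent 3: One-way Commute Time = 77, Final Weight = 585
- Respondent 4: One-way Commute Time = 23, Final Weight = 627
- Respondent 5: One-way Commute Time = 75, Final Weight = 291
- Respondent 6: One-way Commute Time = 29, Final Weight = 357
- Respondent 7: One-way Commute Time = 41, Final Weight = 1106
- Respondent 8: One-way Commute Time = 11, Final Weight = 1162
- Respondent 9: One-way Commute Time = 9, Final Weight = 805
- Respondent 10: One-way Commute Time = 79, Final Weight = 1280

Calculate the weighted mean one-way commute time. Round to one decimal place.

Weighted sum = 92×596 + 22×140 + 77×585 + 23×627 + 75×291 + 29×357 + 41×1106 + 11×1162 + 9×805 + 79×1280
  = 54832 + 3080 + 45045 + 14421 + 21825 + 10353 + 45346 + 12782 + 7245 + 101120 = 316049
Sum of weights = 596 + 140 + 585 + 627 + 291 + 357 + 1106 + 1162 + 805 + 1280 = 6949
Weighted mean = 316049 / 6949 = 45.48122

45.5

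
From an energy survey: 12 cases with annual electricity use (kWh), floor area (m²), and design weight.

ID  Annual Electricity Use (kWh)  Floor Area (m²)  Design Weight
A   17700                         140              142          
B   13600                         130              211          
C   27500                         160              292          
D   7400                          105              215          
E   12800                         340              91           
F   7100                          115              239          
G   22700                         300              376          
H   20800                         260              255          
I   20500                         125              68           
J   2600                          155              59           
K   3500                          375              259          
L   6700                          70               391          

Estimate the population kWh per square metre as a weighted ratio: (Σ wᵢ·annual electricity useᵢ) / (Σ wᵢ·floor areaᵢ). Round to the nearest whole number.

Σ wᵢ·y = 17700×142 + 13600×211 + 27500×292 + 7400×215 + 12800×91 + 7100×239 + 22700×376 + 20800×255 + 20500×68 + 2600×59 + 3500×259 + 6700×391
  = 2513400 + 2869600 + 8030000 + 1591000 + 1164800 + 1696900 + 8535200 + 5304000 + 1394000 + 153400 + 906500 + 2619700 = 36778500
Σ wᵢ·x = 140×142 + 130×211 + 160×292 + 105×215 + 340×91 + 115×239 + 300×376 + 260×255 + 125×68 + 155×59 + 375×259 + 70×391
  = 19880 + 27430 + 46720 + 22575 + 30940 + 27485 + 112800 + 66300 + 8500 + 9145 + 97125 + 27370 = 496270
Ratio = 36778500 / 496270 = 74.10986

74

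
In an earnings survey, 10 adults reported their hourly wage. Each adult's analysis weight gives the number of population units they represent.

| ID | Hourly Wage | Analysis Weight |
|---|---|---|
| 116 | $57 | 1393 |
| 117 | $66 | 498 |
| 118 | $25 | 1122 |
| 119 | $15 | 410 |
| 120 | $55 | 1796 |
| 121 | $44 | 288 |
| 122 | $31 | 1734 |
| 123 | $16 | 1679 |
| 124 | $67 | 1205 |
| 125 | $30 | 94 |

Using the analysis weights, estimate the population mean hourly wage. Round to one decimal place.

41.3

Weighted sum = 57×1393 + 66×498 + 25×1122 + 15×410 + 55×1796 + 44×288 + 31×1734 + 16×1679 + 67×1205 + 30×94
  = 79401 + 32868 + 28050 + 6150 + 98780 + 12672 + 53754 + 26864 + 80735 + 2820 = 422094
Sum of weights = 1393 + 498 + 1122 + 410 + 1796 + 288 + 1734 + 1679 + 1205 + 94 = 10219
Weighted mean = 422094 / 10219 = 41.304824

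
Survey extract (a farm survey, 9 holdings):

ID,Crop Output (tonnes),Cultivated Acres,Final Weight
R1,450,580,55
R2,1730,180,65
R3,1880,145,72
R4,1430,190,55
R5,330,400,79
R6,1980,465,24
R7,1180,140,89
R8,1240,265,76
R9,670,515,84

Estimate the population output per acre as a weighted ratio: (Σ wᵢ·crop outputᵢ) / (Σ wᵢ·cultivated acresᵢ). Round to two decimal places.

Σ wᵢ·y = 680340
Σ wᵢ·x = 183110
Ratio = 680340 / 183110 = 3.7154716

3.72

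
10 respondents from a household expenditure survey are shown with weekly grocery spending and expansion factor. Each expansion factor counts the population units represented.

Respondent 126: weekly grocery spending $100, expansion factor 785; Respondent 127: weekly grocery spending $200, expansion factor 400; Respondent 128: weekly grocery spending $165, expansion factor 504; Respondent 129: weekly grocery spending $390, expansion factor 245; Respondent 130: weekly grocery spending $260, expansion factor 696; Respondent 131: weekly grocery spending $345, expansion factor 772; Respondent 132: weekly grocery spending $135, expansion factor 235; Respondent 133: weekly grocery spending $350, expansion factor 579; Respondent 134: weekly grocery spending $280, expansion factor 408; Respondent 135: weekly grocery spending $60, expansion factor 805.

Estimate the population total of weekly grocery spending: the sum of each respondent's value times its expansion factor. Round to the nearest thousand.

Weighted total = 100×785 + 200×400 + 165×504 + 390×245 + 260×696 + 345×772 + 135×235 + 350×579 + 280×408 + 60×805
  = 1181425

1181000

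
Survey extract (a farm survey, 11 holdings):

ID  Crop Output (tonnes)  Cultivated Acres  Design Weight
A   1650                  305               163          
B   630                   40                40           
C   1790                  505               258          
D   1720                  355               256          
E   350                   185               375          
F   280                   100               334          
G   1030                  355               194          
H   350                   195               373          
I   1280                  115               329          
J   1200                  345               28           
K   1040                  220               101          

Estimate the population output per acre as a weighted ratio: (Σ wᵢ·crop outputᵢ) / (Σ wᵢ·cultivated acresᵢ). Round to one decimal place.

3.9

Σ wᵢ·y = 2311190
Σ wᵢ·x = 305×163 + 40×40 + 505×258 + 355×256 + 185×375 + 100×334 + 355×194 + 195×373 + 115×329 + 345×28 + 220×101
  = 586580
Ratio = 2311190 / 586580 = 3.9401105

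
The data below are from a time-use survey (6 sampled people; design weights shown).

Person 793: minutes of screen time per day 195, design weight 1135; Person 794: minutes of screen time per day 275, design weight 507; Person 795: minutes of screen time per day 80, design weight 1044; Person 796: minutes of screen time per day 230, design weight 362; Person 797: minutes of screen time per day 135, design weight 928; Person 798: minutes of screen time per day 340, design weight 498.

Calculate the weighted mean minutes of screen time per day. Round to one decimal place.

183.8

Weighted sum = 195×1135 + 275×507 + 80×1044 + 230×362 + 135×928 + 340×498
  = 221325 + 139425 + 83520 + 83260 + 125280 + 169320 = 822130
Sum of weights = 4474
Weighted mean = 822130 / 4474 = 183.75726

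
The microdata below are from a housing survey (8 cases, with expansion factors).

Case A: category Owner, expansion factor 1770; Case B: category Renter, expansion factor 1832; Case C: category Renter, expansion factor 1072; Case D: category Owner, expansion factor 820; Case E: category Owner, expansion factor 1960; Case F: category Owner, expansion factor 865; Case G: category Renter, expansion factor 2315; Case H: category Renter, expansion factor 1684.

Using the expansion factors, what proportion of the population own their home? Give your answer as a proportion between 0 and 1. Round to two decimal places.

0.44

Sum of weights for 'Owner' = 1770 + 820 + 1960 + 865 = 5415
Total weight = 1770 + 1832 + 1072 + 820 + 1960 + 865 + 2315 + 1684 = 12318
Weighted proportion = 5415 / 12318 = 0.43960058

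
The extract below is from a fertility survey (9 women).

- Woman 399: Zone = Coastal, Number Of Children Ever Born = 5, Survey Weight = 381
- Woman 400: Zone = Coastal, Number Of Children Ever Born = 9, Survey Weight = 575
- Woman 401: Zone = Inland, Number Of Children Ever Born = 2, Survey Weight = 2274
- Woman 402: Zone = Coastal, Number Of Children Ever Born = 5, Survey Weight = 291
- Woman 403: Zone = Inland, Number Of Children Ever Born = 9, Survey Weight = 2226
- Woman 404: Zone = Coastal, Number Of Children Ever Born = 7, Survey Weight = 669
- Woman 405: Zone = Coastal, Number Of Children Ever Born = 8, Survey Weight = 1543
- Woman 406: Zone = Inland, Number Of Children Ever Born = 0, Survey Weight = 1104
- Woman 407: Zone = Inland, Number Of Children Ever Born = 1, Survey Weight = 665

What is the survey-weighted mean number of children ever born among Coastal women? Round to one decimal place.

Coastal rows: 399, 400, 402, 404, 405
Weighted sum = 5×381 + 9×575 + 5×291 + 7×669 + 8×1543
  = 25562
Sum of weights = 381 + 575 + 291 + 669 + 1543 = 3459
Weighted mean = 25562 / 3459 = 7.3899971

7.4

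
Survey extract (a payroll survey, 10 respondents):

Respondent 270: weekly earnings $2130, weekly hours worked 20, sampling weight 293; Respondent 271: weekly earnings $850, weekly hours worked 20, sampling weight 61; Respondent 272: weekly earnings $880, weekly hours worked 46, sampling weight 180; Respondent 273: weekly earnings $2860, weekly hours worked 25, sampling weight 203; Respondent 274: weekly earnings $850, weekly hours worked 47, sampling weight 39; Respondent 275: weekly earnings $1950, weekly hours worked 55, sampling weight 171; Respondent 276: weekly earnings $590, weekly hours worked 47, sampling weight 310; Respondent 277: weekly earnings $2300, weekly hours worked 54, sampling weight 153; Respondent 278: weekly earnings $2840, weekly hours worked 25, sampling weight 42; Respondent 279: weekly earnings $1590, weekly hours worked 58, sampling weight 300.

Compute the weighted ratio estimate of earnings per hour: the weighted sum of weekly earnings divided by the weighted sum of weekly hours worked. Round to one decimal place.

39.9

Σ wᵢ·y = 2130×293 + 850×61 + 880×180 + 2860×203 + 850×39 + 1950×171 + 590×310 + 2300×153 + 2840×42 + 1590×300
  = 624090 + 51850 + 158400 + 580580 + 33150 + 333450 + 182900 + 351900 + 119280 + 477000 = 2912600
Σ wᵢ·x = 20×293 + 20×61 + 46×180 + 25×203 + 47×39 + 55×171 + 47×310 + 54×153 + 25×42 + 58×300
  = 72955
Ratio = 2912600 / 72955 = 39.92324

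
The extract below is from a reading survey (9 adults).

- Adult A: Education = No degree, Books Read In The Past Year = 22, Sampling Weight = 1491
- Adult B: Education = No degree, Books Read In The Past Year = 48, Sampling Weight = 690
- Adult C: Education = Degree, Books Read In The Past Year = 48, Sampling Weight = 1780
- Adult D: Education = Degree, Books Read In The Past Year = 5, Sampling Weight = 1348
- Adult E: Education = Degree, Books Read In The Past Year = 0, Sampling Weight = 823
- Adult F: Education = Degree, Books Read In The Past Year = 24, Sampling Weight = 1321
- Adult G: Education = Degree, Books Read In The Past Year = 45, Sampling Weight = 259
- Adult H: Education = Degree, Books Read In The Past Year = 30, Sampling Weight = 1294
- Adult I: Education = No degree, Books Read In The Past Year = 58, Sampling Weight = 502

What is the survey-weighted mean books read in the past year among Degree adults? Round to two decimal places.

25.55

Degree rows: C, D, E, F, G, H
Weighted sum = 174359
Sum of weights = 1780 + 1348 + 823 + 1321 + 259 + 1294 = 6825
Weighted mean = 174359 / 6825 = 25.547106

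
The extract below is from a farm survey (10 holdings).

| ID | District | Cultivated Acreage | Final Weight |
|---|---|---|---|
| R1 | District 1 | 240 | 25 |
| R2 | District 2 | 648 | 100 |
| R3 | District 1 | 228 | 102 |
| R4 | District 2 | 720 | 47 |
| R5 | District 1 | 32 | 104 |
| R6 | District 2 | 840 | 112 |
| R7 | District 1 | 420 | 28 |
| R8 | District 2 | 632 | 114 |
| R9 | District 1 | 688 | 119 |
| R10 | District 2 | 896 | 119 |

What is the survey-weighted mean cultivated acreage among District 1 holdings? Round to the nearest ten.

District 1 rows: R1, R3, R5, R7, R9
Weighted sum = 240×25 + 228×102 + 32×104 + 420×28 + 688×119
  = 126216
Sum of weights = 25 + 102 + 104 + 28 + 119 = 378
Weighted mean = 126216 / 378 = 333.90476

330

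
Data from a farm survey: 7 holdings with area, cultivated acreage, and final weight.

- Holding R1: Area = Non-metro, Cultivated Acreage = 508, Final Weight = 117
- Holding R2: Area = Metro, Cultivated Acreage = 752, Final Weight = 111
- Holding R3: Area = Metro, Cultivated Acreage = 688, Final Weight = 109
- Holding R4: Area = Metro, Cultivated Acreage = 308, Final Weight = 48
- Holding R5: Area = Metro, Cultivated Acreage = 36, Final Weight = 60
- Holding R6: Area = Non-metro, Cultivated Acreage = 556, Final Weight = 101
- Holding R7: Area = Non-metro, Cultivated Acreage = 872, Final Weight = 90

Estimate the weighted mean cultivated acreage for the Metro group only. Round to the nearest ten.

Metro rows: R2, R3, R4, R5
Weighted sum = 752×111 + 688×109 + 308×48 + 36×60
  = 83472 + 74992 + 14784 + 2160 = 175408
Sum of weights = 111 + 109 + 48 + 60 = 328
Weighted mean = 175408 / 328 = 534.78049

530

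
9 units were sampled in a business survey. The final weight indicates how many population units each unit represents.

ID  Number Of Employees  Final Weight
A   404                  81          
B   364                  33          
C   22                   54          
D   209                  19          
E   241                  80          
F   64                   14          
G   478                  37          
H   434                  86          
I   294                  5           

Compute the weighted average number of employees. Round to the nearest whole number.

Weighted sum = 404×81 + 364×33 + 22×54 + 209×19 + 241×80 + 64×14 + 478×37 + 434×86 + 294×5
  = 32724 + 12012 + 1188 + 3971 + 19280 + 896 + 17686 + 37324 + 1470 = 126551
Sum of weights = 81 + 33 + 54 + 19 + 80 + 14 + 37 + 86 + 5 = 409
Weighted mean = 126551 / 409 = 309.41565

309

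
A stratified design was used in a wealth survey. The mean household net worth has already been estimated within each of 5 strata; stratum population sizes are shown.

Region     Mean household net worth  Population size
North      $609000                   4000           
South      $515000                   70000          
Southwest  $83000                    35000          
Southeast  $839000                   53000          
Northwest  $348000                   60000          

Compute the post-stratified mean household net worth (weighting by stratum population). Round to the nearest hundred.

Σ Nₕ·x̄ₕ = 609000×4000 + 515000×70000 + 83000×35000 + 839000×53000 + 348000×60000
  = 106738000000
Σ Nₕ = 4000 + 70000 + 35000 + 53000 + 60000 = 222000
Overall mean = 106738000000 / 222000 = 480801.8

480800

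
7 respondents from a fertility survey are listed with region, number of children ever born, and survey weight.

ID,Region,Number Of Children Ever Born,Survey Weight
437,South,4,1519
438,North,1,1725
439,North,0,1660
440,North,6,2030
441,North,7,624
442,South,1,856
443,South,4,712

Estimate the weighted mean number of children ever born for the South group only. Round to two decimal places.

3.17

South rows: 437, 442, 443
Weighted sum = 4×1519 + 1×856 + 4×712
  = 6076 + 856 + 2848 = 9780
Sum of weights = 1519 + 856 + 712 = 3087
Weighted mean = 9780 / 3087 = 3.1681244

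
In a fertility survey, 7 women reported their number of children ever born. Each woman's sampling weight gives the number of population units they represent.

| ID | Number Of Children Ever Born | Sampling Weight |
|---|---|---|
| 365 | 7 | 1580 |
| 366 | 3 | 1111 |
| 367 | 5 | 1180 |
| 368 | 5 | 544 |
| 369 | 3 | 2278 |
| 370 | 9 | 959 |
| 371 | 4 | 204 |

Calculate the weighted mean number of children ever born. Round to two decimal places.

5.00

Weighted sum = 39294
Sum of weights = 1580 + 1111 + 1180 + 544 + 2278 + 959 + 204 = 7856
Weighted mean = 39294 / 7856 = 5.0017821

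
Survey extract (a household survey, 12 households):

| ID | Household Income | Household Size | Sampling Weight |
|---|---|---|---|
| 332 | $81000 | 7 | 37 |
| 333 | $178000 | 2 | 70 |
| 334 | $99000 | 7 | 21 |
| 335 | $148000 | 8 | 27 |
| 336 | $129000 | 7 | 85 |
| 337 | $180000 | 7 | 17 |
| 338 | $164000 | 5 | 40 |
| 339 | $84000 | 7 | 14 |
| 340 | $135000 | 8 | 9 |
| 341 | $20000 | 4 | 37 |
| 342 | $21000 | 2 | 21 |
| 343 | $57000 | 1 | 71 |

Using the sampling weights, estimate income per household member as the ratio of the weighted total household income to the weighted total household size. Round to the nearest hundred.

23600

Σ wᵢ·y = 81000×37 + 178000×70 + 99000×21 + 148000×27 + 129000×85 + 180000×17 + 164000×40 + 84000×14 + 135000×9 + 20000×37 + 21000×21 + 57000×71
  = 2997000 + 12460000 + 2079000 + 3996000 + 10965000 + 3060000 + 6560000 + 1176000 + 1215000 + 740000 + 441000 + 4047000 = 49736000
Σ wᵢ·x = 7×37 + 2×70 + 7×21 + 8×27 + 7×85 + 7×17 + 5×40 + 7×14 + 8×9 + 4×37 + 2×21 + 1×71
  = 2107
Ratio = 49736000 / 2107 = 23605.126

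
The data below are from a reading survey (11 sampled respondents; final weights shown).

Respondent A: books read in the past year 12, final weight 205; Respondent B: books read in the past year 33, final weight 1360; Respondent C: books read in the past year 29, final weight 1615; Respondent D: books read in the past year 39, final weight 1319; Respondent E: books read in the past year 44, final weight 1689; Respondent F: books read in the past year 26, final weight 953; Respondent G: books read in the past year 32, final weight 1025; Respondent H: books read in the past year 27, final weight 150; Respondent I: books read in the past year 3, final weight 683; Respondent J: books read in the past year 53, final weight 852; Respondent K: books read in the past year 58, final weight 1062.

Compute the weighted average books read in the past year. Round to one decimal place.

Weighted sum = 12×205 + 33×1360 + 29×1615 + 39×1319 + 44×1689 + 26×953 + 32×1025 + 27×150 + 3×683 + 53×852 + 58×1062
  = 2460 + 44880 + 46835 + 51441 + 74316 + 24778 + 32800 + 4050 + 2049 + 45156 + 61596 = 390361
Sum of weights = 205 + 1360 + 1615 + 1319 + 1689 + 953 + 1025 + 150 + 683 + 852 + 1062 = 10913
Weighted mean = 390361 / 10913 = 35.770274

35.8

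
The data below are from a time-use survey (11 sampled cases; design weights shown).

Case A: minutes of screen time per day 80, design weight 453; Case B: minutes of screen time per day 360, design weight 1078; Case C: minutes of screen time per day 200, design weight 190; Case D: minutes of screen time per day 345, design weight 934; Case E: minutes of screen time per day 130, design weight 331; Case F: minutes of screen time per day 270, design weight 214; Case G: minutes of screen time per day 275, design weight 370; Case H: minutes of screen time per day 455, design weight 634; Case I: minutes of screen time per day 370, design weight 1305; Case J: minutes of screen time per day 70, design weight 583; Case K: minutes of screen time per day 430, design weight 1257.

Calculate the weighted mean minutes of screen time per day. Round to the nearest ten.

Weighted sum = 80×453 + 360×1078 + 200×190 + 345×934 + 130×331 + 270×214 + 275×370 + 455×634 + 370×1305 + 70×583 + 430×1257
  = 36240 + 388080 + 38000 + 322230 + 43030 + 57780 + 101750 + 288470 + 482850 + 40810 + 540510 = 2339750
Sum of weights = 453 + 1078 + 190 + 934 + 331 + 214 + 370 + 634 + 1305 + 583 + 1257 = 7349
Weighted mean = 2339750 / 7349 = 318.37665

320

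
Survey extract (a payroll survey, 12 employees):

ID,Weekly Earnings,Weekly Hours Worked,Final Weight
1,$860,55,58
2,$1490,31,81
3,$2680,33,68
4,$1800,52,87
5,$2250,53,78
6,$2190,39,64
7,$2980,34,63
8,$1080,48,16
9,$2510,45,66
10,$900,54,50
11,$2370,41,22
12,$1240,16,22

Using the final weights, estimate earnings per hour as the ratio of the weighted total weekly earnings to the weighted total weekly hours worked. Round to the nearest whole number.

46

Σ wᵢ·y = 860×58 + 1490×81 + 2680×68 + 1800×87 + 2250×78 + 2190×64 + 2980×63 + 1080×16 + 2510×66 + 900×50 + 2370×22 + 1240×22
  = 1320170
Σ wᵢ·x = 55×58 + 31×81 + 33×68 + 52×87 + 53×78 + 39×64 + 34×63 + 48×16 + 45×66 + 54×50 + 41×22 + 16×22
  = 28933
Ratio = 1320170 / 28933 = 45.628521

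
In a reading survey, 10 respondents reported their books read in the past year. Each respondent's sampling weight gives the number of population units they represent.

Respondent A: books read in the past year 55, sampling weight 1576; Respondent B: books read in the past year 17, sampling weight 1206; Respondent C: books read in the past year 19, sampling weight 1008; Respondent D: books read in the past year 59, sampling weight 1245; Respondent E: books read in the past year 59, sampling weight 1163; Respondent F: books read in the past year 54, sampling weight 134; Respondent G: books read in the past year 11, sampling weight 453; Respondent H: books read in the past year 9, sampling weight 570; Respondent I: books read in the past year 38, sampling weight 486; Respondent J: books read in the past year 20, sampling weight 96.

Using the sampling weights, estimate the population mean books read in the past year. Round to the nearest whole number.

Weighted sum = 55×1576 + 17×1206 + 19×1008 + 59×1245 + 59×1163 + 54×134 + 11×453 + 9×570 + 38×486 + 20×96
  = 86680 + 20502 + 19152 + 73455 + 68617 + 7236 + 4983 + 5130 + 18468 + 1920 = 306143
Sum of weights = 1576 + 1206 + 1008 + 1245 + 1163 + 134 + 453 + 570 + 486 + 96 = 7937
Weighted mean = 306143 / 7937 = 38.571627

39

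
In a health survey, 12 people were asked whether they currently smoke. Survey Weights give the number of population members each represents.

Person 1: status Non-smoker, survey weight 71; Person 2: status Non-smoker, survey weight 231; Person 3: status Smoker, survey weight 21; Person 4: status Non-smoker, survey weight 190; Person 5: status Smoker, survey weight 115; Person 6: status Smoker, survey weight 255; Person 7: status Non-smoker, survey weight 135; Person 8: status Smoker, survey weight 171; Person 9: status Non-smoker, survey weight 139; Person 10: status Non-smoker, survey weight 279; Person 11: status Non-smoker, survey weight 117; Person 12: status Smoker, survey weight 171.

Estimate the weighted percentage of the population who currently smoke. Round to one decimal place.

38.7

Sum of weights for 'Smoker' = 21 + 115 + 255 + 171 + 171 = 733
Total weight = 1895
Weighted proportion = 733 / 1895 = 0.38680739 → 38.680739%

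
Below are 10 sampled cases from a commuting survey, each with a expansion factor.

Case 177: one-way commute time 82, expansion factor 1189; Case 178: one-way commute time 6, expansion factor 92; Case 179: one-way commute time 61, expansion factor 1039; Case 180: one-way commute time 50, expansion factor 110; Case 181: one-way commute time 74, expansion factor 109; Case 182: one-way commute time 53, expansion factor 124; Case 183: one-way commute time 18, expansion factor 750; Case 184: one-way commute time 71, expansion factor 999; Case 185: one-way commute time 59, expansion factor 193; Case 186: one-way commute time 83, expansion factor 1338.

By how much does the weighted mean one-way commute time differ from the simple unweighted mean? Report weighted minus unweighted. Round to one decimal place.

9.7

Unweighted sum = 82 + 6 + 61 + 50 + 74 + 53 + 18 + 71 + 59 + 83 = 557
Unweighted mean = 557 / 10 = 55.7
Weighted sum = 82×1189 + 6×92 + 61×1039 + 50×110 + 74×109 + 53×124 + 18×750 + 71×999 + 59×193 + 83×1338
  = 97498 + 552 + 63379 + 5500 + 8066 + 6572 + 13500 + 70929 + 11387 + 111054 = 388437
Sum of weights = 1189 + 92 + 1039 + 110 + 109 + 124 + 750 + 999 + 193 + 1338 = 5943
Weighted mean = 388437 / 5943 = 65.360424
Difference (weighted minus unweighted) = 9.660424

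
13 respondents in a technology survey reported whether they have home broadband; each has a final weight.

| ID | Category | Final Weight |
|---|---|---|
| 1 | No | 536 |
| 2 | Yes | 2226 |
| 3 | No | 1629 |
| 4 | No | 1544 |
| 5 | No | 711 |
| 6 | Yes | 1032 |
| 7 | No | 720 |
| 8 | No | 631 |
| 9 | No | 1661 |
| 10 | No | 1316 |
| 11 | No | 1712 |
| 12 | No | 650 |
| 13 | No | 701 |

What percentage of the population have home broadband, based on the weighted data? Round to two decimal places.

21.62

Sum of weights for 'Yes' = 2226 + 1032 = 3258
Total weight = 15069
Weighted proportion = 3258 / 15069 = 0.21620545 → 21.620545%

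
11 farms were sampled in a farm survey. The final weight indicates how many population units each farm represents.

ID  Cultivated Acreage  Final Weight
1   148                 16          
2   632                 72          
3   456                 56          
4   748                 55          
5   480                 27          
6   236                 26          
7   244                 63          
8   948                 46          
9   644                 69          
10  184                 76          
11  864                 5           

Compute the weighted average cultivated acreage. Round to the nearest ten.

500

Weighted sum = 148×16 + 632×72 + 456×56 + 748×55 + 480×27 + 236×26 + 244×63 + 948×46 + 644×69 + 184×76 + 864×5
  = 2368 + 45504 + 25536 + 41140 + 12960 + 6136 + 15372 + 43608 + 44436 + 13984 + 4320 = 255364
Sum of weights = 16 + 72 + 56 + 55 + 27 + 26 + 63 + 46 + 69 + 76 + 5 = 511
Weighted mean = 255364 / 511 = 499.73386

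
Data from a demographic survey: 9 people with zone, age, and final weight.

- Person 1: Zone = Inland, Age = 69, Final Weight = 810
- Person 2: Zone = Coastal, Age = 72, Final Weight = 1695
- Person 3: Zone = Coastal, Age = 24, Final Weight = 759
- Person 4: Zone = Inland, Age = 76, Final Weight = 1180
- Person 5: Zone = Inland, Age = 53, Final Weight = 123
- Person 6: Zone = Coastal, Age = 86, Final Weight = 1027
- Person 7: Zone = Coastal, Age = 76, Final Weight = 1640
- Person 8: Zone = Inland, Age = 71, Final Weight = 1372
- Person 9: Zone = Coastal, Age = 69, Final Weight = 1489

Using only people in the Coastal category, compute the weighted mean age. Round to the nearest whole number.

69

Coastal rows: 2, 3, 6, 7, 9
Weighted sum = 72×1695 + 24×759 + 86×1027 + 76×1640 + 69×1489
  = 122040 + 18216 + 88322 + 124640 + 102741 = 455959
Sum of weights = 1695 + 759 + 1027 + 1640 + 1489 = 6610
Weighted mean = 455959 / 6610 = 68.980182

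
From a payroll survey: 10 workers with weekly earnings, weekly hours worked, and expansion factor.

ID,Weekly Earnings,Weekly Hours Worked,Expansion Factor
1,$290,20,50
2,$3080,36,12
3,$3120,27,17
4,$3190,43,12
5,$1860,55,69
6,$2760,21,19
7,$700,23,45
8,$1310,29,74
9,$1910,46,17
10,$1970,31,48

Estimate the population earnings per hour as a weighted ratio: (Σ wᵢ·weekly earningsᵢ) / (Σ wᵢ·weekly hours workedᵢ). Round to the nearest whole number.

48

Σ wᵢ·y = 290×50 + 3080×12 + 3120×17 + 3190×12 + 1860×69 + 2760×19 + 700×45 + 1310×74 + 1910×17 + 1970×48
  = 14500 + 36960 + 53040 + 38280 + 128340 + 52440 + 31500 + 96940 + 32470 + 94560 = 579030
Σ wᵢ·x = 20×50 + 36×12 + 27×17 + 43×12 + 55×69 + 21×19 + 23×45 + 29×74 + 46×17 + 31×48
  = 1000 + 432 + 459 + 516 + 3795 + 399 + 1035 + 2146 + 782 + 1488 = 12052
Ratio = 579030 / 12052 = 48.044308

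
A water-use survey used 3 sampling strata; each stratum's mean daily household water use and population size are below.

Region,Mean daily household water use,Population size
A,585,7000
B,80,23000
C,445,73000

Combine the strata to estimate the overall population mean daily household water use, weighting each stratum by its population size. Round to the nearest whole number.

Σ Nₕ·x̄ₕ = 585×7000 + 80×23000 + 445×73000
  = 38420000
Σ Nₕ = 7000 + 23000 + 73000 = 103000
Overall mean = 38420000 / 103000 = 373.00971

373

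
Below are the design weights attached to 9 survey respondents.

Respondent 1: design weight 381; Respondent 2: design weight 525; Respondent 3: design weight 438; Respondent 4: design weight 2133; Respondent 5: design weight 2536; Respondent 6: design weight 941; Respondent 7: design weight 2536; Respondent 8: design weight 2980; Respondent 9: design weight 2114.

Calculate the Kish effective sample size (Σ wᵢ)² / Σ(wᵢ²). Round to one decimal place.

6.6

Σ wᵢ = 381 + 525 + 438 + 2133 + 2536 + 941 + 2536 + 2980 + 2114 = 14584
Σ wᵢ² = 145161 + 275625 + 191844 + 4549689 + 6431296 + 885481 + 6431296 + 8880400 + 4468996 = 32259788
n_eff = 14584² / 32259788 = 212693056 / 32259788 = 6.5931325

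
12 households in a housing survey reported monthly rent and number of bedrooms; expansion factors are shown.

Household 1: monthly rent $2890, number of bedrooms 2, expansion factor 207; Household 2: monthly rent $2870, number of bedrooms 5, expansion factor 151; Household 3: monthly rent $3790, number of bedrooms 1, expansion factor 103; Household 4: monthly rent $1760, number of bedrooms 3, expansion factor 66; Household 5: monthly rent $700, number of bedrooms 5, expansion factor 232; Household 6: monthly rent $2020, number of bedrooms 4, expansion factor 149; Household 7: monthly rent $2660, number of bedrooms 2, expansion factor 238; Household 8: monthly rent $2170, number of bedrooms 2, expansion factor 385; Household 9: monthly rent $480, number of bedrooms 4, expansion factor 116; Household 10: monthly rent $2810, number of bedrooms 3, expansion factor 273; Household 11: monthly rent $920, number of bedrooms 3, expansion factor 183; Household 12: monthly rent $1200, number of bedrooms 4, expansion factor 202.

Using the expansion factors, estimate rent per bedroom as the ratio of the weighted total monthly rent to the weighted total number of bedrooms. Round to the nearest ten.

Σ wᵢ·y = 2890×207 + 2870×151 + 3790×103 + 1760×66 + 700×232 + 2020×149 + 2660×238 + 2170×385 + 480×116 + 2810×273 + 920×183 + 1200×202
  = 598230 + 433370 + 390370 + 116160 + 162400 + 300980 + 633080 + 835450 + 55680 + 767130 + 168360 + 242400 = 4703610
Σ wᵢ·x = 2×207 + 5×151 + 1×103 + 3×66 + 5×232 + 4×149 + 2×238 + 2×385 + 4×116 + 3×273 + 3×183 + 4×202
  = 414 + 755 + 103 + 198 + 1160 + 596 + 476 + 770 + 464 + 819 + 549 + 808 = 7112
Ratio = 4703610 / 7112 = 661.36249

660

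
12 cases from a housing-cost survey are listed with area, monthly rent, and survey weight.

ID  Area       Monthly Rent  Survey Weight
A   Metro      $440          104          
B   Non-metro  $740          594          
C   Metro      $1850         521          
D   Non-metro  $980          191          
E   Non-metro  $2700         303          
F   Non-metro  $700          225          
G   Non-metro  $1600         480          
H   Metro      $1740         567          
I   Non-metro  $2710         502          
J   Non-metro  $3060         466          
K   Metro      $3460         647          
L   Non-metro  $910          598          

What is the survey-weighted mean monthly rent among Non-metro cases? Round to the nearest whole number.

Non-metro rows: B, D, E, F, G, I, J, L
Weighted sum = 740×594 + 980×191 + 2700×303 + 700×225 + 1600×480 + 2710×502 + 3060×466 + 910×598
  = 439560 + 187180 + 818100 + 157500 + 768000 + 1360420 + 1425960 + 544180 = 5700900
Sum of weights = 594 + 191 + 303 + 225 + 480 + 502 + 466 + 598 = 3359
Weighted mean = 5700900 / 3359 = 1697.2015

1697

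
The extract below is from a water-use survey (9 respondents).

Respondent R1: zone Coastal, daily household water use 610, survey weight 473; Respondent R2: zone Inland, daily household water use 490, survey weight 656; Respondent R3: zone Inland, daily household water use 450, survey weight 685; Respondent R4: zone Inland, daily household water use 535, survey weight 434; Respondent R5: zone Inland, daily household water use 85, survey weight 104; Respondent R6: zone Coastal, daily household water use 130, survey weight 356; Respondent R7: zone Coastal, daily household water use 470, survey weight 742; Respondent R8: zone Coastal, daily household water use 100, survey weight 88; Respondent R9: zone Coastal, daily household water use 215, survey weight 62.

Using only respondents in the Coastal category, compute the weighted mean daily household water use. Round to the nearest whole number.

Coastal rows: R1, R6, R7, R8, R9
Weighted sum = 610×473 + 130×356 + 470×742 + 100×88 + 215×62
  = 288530 + 46280 + 348740 + 8800 + 13330 = 705680
Sum of weights = 1721
Weighted mean = 705680 / 1721 = 410.04067

410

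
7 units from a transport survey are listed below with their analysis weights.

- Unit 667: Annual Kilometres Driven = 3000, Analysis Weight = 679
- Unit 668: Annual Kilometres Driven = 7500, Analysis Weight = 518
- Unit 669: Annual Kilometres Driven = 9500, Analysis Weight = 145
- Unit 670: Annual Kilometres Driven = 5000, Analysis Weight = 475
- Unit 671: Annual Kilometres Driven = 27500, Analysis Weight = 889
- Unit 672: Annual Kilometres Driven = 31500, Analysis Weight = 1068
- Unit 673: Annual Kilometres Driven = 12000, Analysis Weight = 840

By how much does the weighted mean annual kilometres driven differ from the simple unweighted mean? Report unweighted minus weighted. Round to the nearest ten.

Unweighted sum = 96000
Unweighted mean = 96000 / 7 = 13714.286
Weighted sum = 3000×679 + 7500×518 + 9500×145 + 5000×475 + 27500×889 + 31500×1068 + 12000×840
  = 2037000 + 3885000 + 1377500 + 2375000 + 24447500 + 33642000 + 10080000 = 77844000
Sum of weights = 679 + 518 + 145 + 475 + 889 + 1068 + 840 = 4614
Weighted mean = 77844000 / 4614 = 16871.261
Difference (unweighted minus weighted) = -3156.9757

-3160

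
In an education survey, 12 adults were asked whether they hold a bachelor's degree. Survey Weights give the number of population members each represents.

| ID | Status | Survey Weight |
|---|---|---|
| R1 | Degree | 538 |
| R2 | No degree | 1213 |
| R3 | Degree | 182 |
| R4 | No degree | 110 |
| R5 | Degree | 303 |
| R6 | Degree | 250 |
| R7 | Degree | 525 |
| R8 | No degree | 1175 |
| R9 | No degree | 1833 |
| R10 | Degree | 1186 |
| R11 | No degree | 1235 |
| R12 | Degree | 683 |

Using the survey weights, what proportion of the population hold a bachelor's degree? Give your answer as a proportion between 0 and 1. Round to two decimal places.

Sum of weights for 'Degree' = 538 + 182 + 303 + 250 + 525 + 1186 + 683 = 3667
Total weight = 538 + 1213 + 182 + 110 + 303 + 250 + 525 + 1175 + 1833 + 1186 + 1235 + 683 = 9233
Weighted proportion = 3667 / 9233 = 0.39716235

0.40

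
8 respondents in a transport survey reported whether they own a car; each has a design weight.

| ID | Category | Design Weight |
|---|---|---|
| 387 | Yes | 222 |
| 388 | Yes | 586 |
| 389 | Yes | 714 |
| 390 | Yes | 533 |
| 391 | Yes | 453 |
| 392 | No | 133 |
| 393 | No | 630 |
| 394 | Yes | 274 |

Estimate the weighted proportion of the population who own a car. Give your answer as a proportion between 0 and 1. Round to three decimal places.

Sum of weights for 'Yes' = 222 + 586 + 714 + 533 + 453 + 274 = 2782
Total weight = 222 + 586 + 714 + 533 + 453 + 133 + 630 + 274 = 3545
Weighted proportion = 2782 / 3545 = 0.78476728

0.785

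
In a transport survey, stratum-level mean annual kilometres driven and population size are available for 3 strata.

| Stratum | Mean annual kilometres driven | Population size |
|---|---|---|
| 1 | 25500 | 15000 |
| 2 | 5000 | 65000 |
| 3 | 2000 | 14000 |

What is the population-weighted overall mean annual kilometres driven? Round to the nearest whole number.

7824

Σ Nₕ·x̄ₕ = 25500×15000 + 5000×65000 + 2000×14000
  = 382500000 + 325000000 + 28000000 = 735500000
Σ Nₕ = 15000 + 65000 + 14000 = 94000
Overall mean = 735500000 / 94000 = 7824.4681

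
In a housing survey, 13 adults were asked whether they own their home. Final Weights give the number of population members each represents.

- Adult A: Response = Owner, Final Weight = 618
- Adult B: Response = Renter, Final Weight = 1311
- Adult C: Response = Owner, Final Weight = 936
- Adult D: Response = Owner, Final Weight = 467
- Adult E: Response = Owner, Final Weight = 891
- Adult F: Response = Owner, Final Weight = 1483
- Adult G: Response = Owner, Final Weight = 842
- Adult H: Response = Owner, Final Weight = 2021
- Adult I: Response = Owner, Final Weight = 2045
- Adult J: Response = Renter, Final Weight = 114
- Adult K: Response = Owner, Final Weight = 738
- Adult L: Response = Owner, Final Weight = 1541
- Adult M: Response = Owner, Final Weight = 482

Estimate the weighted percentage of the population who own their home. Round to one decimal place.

89.4

Sum of weights for 'Owner' = 618 + 936 + 467 + 891 + 1483 + 842 + 2021 + 2045 + 738 + 1541 + 482 = 12064
Total weight = 13489
Weighted proportion = 12064 / 13489 = 0.89435837 → 89.435837%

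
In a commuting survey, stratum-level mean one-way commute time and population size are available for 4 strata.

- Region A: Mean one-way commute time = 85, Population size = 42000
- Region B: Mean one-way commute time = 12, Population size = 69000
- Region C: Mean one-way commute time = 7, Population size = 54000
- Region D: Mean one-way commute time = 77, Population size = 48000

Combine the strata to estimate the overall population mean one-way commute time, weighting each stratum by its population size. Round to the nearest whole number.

40

Σ Nₕ·x̄ₕ = 85×42000 + 12×69000 + 7×54000 + 77×48000
  = 3570000 + 828000 + 378000 + 3696000 = 8472000
Σ Nₕ = 42000 + 69000 + 54000 + 48000 = 213000
Overall mean = 8472000 / 213000 = 39.774648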